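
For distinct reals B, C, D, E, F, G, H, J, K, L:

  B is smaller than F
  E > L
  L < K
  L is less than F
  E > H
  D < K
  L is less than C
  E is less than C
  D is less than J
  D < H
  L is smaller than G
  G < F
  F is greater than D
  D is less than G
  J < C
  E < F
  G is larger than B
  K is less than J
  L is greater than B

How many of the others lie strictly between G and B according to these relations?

1

The relations place B below G. An element lies strictly between them when it is forced above B and also forced below G.
Above B: {L, K, E, F, J, C}. Below G: {D, L}.
Intersection: {L} — 1.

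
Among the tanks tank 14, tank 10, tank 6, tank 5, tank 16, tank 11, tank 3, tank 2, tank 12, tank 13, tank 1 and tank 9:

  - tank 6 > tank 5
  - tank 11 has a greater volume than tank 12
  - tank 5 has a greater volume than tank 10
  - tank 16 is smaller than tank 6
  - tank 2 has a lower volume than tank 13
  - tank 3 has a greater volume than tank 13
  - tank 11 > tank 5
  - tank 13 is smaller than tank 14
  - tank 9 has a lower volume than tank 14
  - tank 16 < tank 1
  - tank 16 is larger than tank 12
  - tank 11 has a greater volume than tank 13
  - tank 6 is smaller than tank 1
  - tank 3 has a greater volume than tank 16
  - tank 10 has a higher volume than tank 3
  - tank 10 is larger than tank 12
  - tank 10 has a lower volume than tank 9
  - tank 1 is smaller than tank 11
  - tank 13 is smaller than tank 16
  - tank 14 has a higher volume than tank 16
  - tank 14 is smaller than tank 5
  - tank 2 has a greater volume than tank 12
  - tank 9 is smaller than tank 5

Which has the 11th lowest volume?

The consecutive relations fix a unique order: tank 12 < tank 2 < tank 13 < tank 16 < tank 3 < tank 10 < tank 9 < tank 14 < tank 5 < tank 6 < tank 1 < tank 11.
The 11th smallest is tank 1.

tank 1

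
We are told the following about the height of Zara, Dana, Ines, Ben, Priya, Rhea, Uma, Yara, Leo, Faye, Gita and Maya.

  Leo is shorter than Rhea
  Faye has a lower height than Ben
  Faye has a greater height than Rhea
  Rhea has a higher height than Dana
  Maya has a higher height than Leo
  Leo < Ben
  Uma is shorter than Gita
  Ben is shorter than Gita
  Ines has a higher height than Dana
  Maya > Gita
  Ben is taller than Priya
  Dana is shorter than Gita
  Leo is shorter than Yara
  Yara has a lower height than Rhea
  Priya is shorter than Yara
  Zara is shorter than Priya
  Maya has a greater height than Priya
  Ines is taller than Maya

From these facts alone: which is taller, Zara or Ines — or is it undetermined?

Ines

Following the relations from Zara: Zara < Priya < Yara < Rhea < Faye < Ben < Gita < Maya < Ines.
So Ines is taller.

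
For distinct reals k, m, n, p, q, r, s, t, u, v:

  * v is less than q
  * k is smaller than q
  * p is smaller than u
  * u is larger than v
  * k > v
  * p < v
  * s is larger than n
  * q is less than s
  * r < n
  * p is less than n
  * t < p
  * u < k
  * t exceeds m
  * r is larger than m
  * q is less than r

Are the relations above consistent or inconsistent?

consistent

Every relation is compatible with m < t < p < v < u < k < q < r < n < s; the set is consistent.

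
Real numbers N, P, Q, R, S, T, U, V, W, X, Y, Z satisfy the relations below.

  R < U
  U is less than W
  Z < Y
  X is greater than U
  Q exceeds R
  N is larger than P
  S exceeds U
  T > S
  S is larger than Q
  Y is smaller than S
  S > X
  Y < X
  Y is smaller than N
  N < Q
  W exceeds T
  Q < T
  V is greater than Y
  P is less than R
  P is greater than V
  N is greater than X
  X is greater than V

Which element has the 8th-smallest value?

The consecutive relations fix a unique order: Z < Y < V < P < R < U < X < N < Q < S < T < W.
Counting 8 from the smallest end gives N.

N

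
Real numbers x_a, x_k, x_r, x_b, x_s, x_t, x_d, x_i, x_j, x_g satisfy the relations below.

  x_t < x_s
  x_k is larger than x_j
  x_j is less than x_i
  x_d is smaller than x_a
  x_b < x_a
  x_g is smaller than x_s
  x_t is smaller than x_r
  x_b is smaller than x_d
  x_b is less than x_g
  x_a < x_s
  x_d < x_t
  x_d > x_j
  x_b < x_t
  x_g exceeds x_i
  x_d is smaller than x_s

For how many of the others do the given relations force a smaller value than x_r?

4

From x_r the given relations immediately reach x_t.
From those, x_b, x_d — 3 in total.
From those, x_j — 4 in total.
Nothing else is reachable below x_r; 4 in all.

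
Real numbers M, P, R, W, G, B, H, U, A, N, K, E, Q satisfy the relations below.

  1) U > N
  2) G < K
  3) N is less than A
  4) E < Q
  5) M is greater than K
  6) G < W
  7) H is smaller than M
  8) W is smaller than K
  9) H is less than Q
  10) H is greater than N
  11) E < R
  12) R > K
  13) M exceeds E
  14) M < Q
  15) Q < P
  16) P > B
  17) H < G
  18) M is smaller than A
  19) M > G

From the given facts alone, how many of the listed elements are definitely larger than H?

The elements the relations force above H are G, W, K, M, Q, P, R, A — no chain reaches any other.
That is 8.

8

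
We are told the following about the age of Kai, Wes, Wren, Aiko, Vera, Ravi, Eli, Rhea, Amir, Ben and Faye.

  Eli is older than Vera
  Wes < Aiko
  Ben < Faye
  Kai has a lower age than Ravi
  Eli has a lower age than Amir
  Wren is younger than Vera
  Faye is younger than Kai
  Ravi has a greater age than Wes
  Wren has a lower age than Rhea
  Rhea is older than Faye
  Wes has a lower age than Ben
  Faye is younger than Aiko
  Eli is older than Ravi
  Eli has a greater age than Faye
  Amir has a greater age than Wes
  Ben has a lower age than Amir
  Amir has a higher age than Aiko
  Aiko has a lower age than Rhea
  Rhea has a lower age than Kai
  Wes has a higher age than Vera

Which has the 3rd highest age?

Ravi

The consecutive relations fix a unique order: Wren < Vera < Wes < Ben < Faye < Aiko < Rhea < Kai < Ravi < Eli < Amir.
Counting 3 from the largest end gives Ravi.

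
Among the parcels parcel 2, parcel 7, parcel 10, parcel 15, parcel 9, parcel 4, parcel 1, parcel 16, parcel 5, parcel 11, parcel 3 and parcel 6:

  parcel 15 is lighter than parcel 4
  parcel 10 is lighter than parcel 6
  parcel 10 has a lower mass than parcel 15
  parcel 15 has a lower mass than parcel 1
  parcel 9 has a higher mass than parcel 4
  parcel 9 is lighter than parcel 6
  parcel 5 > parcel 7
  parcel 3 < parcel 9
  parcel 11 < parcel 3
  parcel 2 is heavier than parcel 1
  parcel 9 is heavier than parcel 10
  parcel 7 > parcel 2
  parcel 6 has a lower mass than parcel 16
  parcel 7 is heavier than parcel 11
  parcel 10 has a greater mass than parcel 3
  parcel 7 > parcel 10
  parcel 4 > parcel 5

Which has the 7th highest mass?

parcel 2

The consecutive relations fix a unique order: parcel 11 < parcel 3 < parcel 10 < parcel 15 < parcel 1 < parcel 2 < parcel 7 < parcel 5 < parcel 4 < parcel 9 < parcel 6 < parcel 16.
Counting 7 from the largest end gives parcel 2.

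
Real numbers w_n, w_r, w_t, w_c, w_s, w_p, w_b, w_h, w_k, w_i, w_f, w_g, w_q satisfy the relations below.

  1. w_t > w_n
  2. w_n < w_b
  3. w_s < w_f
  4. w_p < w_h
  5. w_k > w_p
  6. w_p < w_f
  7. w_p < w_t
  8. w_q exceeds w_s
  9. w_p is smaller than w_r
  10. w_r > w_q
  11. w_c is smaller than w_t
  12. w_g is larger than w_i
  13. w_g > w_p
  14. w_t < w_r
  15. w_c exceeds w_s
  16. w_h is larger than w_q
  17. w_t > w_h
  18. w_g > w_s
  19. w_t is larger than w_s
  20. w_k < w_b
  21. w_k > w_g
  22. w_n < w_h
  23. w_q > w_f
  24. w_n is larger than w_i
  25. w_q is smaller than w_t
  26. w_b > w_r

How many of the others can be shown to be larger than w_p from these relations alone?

From w_p the given relations immediately reach w_f, w_g, w_h, w_k, w_t, w_r.
From those, w_q, w_b — 8 in total.
No other element is forced above w_p by the given relations, so the count is 8.

8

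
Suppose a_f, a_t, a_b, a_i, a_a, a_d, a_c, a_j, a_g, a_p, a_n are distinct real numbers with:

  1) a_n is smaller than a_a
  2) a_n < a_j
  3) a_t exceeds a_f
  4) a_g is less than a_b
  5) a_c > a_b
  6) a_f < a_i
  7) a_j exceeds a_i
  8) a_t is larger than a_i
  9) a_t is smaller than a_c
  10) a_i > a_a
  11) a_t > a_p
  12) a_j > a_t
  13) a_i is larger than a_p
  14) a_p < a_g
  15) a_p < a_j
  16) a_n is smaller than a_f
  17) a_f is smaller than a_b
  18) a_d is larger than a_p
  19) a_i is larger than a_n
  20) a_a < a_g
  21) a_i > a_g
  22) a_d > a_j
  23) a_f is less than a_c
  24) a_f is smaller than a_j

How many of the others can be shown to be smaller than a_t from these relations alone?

Directly below a_t: a_p, a_f, a_i.
One step further: a_n, a_a, a_g (6 so far).
Nothing else is reachable below a_t; 6 in all.

6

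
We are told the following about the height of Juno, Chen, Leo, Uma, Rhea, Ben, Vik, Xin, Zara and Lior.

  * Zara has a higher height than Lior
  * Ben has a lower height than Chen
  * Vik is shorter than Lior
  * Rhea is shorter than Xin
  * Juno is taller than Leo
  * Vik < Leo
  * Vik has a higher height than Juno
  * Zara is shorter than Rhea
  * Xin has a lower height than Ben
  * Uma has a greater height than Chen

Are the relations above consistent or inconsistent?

We have Vik < Leo stated directly, yet also Leo < Juno < Vik by chaining the others — so Leo < Vik. Contradiction.

inconsistent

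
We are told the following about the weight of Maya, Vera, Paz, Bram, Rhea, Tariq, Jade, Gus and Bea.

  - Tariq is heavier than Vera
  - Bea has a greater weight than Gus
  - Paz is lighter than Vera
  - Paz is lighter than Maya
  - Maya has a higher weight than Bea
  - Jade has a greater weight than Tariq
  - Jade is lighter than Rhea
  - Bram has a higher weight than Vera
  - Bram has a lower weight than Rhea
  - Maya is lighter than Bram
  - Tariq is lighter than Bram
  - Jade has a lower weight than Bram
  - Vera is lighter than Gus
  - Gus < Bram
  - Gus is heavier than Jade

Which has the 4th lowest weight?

Jade

Chaining the given pairs: Paz < Vera < Tariq < Jade < Gus < Bea < Maya < Bram < Rhea.
The 4th smallest is Jade.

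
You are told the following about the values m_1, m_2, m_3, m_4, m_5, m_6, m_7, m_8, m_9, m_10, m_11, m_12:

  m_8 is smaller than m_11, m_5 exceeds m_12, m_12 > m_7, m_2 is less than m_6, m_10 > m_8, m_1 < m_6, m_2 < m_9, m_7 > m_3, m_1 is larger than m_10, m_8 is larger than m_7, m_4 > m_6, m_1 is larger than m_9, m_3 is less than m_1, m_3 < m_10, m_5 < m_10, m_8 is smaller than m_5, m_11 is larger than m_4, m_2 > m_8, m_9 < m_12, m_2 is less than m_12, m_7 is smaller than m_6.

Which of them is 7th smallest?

m_5

Piecing the relations together gives one ordering: m_3 < m_7 < m_8 < m_2 < m_9 < m_12 < m_5 < m_10 < m_1 < m_6 < m_4 < m_11.
The 7th smallest is m_5.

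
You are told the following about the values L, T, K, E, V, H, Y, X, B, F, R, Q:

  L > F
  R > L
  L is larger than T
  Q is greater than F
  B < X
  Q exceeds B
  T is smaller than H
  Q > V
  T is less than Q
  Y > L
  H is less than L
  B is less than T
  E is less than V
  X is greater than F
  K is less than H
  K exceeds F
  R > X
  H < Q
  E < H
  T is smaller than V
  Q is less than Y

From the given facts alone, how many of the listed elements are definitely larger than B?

8

The elements the relations force above B are T, V, H, Q, L, X, R, Y — no chain reaches any other.
That is 8.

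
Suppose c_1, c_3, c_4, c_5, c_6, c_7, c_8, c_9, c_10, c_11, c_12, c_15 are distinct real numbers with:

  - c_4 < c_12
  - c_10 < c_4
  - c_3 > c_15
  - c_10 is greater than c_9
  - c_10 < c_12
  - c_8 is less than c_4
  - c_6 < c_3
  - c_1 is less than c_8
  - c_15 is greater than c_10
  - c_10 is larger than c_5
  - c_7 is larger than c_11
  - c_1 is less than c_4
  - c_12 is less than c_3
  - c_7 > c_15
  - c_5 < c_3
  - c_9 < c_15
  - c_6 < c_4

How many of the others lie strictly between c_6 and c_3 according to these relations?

The relations place c_6 below c_3. An element lies strictly between them when it is forced above c_6 and also forced below c_3.
Above c_6: {c_4, c_12}. Below c_3: {c_1, c_5, c_8, c_9, c_10, c_4, c_15, c_12}.
Intersection: {c_4, c_12} — 2.

2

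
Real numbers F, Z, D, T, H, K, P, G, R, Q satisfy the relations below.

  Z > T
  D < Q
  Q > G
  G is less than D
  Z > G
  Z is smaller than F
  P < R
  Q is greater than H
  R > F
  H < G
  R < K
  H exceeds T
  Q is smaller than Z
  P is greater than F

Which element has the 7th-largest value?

The consecutive relations fix a unique order: T < H < G < D < Q < Z < F < P < R < K.
Counting 7 from the largest end gives D.

D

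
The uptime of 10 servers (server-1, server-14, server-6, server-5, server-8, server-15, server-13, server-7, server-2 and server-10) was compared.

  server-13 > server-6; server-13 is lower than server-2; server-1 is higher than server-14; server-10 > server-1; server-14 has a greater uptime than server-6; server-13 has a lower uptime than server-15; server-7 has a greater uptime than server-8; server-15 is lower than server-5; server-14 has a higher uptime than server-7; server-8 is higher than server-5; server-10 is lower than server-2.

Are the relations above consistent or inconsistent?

consistent

Every relation is compatible with server-6 < server-13 < server-15 < server-5 < server-8 < server-7 < server-14 < server-1 < server-10 < server-2; the set is consistent.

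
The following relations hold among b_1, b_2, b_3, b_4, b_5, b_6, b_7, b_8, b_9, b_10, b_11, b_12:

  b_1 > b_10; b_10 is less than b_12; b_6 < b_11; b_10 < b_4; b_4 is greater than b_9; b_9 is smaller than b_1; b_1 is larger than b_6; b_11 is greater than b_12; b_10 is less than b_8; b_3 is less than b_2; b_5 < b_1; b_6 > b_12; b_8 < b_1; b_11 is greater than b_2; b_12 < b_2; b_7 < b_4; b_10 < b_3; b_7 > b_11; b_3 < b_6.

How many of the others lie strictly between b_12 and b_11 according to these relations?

The relations place b_12 below b_11. An element lies strictly between them when it is forced above b_12 and also forced below b_11.
Above b_12: {b_6, b_1, b_2, b_7, b_4}. Below b_11: {b_10, b_3, b_6, b_2}.
Intersection: {b_6, b_2} — 2.

2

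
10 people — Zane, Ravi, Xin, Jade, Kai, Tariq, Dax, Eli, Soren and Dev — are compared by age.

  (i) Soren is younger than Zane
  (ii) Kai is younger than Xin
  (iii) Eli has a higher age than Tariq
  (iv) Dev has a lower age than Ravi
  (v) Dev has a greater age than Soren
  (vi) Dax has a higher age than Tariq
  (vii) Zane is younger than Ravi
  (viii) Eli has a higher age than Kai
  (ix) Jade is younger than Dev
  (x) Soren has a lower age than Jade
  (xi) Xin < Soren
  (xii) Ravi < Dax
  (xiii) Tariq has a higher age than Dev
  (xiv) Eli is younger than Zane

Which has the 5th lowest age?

Dev

Piecing the relations together gives one ordering: Kai < Xin < Soren < Jade < Dev < Tariq < Eli < Zane < Ravi < Dax.
Counting 5 from the smallest end gives Dev.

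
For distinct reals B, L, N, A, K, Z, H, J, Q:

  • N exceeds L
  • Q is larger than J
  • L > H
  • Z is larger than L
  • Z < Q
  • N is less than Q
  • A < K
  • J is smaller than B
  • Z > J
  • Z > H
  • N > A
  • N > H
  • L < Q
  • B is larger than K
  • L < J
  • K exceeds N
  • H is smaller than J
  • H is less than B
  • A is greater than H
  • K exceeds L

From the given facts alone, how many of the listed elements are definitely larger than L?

6

From L the given relations immediately reach J, N, Z, Q, K.
From those, B — 6 in total.
Nothing else is reachable above L; 6 in all.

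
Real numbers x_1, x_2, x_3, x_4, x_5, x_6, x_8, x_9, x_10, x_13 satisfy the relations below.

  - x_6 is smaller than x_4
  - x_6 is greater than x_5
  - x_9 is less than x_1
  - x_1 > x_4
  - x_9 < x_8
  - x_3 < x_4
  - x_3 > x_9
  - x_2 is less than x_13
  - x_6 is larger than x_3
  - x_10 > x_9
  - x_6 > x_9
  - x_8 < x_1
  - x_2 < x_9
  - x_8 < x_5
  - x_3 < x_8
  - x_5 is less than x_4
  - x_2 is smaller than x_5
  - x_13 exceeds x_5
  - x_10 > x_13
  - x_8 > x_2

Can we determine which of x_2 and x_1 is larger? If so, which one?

x_1

x_2 < x_9 and x_9 < x_3 give x_2 < x_3.
Then x_3 < x_8 extends the chain to x_8.
With x_8 < x_5: x_2 < x_9 < x_3 < x_8 < x_5.
Then x_5 < x_6 extends the chain to x_6.
With x_6 < x_4: x_2 < x_9 < x_3 < x_8 < x_5 < x_6 < x_4.
With x_4 < x_1: x_2 < x_9 < x_3 < x_8 < x_5 < x_6 < x_4 < x_1.
So x_1 is larger.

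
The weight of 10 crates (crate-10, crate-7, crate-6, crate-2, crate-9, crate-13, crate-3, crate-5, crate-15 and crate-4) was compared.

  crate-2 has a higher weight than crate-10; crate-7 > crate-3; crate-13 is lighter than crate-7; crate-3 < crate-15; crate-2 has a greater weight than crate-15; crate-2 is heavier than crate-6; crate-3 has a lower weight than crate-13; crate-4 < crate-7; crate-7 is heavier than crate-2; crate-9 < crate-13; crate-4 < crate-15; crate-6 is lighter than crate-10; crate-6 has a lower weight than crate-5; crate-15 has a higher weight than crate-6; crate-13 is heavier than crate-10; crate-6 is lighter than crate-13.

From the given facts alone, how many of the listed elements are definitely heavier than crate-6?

6

The elements the relations force above crate-6 are crate-10, crate-15, crate-2, crate-5, crate-13, crate-7 — no chain reaches any other.
That is 6.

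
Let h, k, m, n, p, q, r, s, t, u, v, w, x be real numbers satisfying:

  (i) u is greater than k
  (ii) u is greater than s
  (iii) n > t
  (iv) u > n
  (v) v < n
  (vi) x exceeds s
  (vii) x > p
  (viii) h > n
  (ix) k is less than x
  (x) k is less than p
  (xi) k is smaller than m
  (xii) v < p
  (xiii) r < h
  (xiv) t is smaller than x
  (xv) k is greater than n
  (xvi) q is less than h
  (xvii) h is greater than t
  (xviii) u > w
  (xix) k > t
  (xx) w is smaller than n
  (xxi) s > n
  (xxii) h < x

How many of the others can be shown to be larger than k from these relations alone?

4

From k the given relations immediately reach u, p, x, m.
Nothing else is reachable above k; 4 in all.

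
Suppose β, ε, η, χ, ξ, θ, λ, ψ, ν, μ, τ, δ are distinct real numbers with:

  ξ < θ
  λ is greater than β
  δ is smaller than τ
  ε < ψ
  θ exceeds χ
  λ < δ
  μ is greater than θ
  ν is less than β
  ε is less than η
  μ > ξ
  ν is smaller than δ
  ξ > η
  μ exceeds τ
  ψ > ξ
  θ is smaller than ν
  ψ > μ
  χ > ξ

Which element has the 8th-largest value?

Chaining the given pairs: ε < η < ξ < χ < θ < ν < β < λ < δ < τ < μ < ψ.
The 8th largest is θ.

θ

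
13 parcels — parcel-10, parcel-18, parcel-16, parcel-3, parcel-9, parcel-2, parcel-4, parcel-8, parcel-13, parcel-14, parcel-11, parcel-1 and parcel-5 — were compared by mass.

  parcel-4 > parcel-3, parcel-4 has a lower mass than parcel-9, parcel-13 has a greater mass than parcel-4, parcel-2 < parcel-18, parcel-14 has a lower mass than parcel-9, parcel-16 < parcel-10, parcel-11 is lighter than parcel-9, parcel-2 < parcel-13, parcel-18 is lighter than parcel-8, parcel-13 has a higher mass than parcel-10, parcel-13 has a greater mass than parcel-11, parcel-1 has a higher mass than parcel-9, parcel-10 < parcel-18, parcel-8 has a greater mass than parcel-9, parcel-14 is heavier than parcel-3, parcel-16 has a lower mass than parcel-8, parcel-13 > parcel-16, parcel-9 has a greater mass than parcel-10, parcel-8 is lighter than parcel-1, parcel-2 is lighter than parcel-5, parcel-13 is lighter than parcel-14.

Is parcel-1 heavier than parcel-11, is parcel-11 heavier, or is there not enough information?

Following the relations from parcel-11: parcel-11 < parcel-13 < parcel-14 < parcel-9 < parcel-8 < parcel-1.
So parcel-1 is heavier.

parcel-1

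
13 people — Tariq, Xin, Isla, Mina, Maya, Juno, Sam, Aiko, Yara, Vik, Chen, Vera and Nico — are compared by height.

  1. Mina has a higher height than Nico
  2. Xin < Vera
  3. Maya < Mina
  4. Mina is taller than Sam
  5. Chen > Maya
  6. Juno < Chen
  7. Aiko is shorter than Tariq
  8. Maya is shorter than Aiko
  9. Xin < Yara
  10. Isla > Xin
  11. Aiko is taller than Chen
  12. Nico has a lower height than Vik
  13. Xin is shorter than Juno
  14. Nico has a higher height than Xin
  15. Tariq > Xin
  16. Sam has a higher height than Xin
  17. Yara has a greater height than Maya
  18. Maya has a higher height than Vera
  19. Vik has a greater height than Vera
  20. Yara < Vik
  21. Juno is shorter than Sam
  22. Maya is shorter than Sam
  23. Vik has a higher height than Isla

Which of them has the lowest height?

Xin

Chaining upward from Xin: directly above it, Juno, Vera, Yara, Isla, Nico, Tariq, Sam; then Maya, Chen, Vik, Mina; then Aiko.
That covers every other element, and nothing is given below Xin, so Xin is the lowest height.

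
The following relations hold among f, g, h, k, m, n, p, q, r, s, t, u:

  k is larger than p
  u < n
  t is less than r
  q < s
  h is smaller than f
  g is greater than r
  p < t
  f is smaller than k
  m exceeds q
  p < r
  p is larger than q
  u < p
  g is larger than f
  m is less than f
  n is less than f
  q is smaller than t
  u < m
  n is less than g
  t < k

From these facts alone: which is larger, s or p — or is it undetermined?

Following every chain through p: above p we get t, r, g, k; below p we get q, u.
s is not reached, and no chain runs the other way from s to p.
So the given relations leave the order of p and s undetermined.

undetermined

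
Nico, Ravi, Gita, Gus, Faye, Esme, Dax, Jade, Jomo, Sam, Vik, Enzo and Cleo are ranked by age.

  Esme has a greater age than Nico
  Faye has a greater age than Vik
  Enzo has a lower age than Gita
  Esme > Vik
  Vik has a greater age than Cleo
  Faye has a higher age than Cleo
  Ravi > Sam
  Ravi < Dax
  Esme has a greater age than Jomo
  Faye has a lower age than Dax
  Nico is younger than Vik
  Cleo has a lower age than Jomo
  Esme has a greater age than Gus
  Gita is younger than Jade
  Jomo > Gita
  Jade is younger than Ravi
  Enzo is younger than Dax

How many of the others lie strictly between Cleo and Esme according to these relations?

2

Chaining upward from Cleo reaches: Vik, Jomo, Faye, Dax.
Chaining downward from Esme reaches: Gus, Nico, Enzo, Vik, Gita, Jomo.
Strictly between Cleo and Esme are those in both lists: Vik, Jomo — 2 elements.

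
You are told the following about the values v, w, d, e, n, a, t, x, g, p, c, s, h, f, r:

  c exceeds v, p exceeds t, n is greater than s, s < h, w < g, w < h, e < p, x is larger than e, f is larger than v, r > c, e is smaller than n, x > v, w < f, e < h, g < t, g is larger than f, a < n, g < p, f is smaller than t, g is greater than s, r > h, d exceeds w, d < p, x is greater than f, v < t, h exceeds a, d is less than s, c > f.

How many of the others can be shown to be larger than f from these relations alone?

Directly above f: x, c, g, t.
One step further: p, r (6 so far).
No other element is forced above f by the given relations, so the count is 6.

6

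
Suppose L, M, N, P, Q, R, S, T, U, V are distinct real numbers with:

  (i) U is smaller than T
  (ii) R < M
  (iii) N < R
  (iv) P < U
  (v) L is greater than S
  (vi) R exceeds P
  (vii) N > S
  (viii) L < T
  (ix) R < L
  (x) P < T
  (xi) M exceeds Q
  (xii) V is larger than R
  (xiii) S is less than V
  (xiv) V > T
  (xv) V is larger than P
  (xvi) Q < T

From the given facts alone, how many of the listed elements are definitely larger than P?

6

From P the given relations immediately reach R, U, T, V.
From those, L, M — 6 in total.
Nothing else is reachable above P; 6 in all.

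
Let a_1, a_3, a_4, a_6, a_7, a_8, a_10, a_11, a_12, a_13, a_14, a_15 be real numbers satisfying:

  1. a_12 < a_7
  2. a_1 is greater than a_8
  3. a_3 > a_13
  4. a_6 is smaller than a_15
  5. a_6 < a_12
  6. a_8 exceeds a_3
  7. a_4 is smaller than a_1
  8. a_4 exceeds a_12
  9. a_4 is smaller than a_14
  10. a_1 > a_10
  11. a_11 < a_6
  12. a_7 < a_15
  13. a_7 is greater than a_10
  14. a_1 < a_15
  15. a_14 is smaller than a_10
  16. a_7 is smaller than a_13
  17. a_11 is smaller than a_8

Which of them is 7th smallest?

Piecing the relations together gives one ordering: a_11 < a_6 < a_12 < a_4 < a_14 < a_10 < a_7 < a_13 < a_3 < a_8 < a_1 < a_15.
Counting 7 from the smallest end gives a_7.

a_7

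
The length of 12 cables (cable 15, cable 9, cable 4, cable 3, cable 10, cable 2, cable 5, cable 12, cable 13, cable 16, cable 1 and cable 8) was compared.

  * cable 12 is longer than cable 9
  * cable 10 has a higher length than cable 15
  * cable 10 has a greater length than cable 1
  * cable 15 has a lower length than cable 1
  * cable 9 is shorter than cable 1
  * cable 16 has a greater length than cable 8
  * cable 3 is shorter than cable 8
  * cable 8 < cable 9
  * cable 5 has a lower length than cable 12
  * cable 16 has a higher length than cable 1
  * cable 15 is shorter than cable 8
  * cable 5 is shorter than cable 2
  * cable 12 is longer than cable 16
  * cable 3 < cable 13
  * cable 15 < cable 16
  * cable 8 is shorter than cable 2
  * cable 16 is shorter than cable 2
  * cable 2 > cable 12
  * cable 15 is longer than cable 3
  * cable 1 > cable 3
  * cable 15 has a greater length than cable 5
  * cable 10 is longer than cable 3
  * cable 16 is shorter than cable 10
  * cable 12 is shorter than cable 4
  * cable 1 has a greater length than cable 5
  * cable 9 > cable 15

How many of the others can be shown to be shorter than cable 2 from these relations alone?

8

Directly below cable 2: cable 5, cable 8, cable 16, cable 12.
One step further: cable 3, cable 15, cable 9, cable 1 (8 so far).
Nothing else is reachable below cable 2; 8 in all.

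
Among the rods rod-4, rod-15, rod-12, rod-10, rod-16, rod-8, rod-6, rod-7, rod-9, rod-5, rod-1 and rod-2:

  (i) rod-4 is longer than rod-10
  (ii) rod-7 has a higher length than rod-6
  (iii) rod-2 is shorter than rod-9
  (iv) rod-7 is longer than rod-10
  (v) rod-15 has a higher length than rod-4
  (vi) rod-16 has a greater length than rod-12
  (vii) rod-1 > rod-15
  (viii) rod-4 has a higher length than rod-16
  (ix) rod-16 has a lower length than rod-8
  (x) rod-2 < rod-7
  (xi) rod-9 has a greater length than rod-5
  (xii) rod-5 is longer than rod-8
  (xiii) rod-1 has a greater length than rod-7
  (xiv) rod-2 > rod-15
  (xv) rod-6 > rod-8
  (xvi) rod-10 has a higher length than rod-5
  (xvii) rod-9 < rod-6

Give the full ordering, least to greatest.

Nothing is placed below rod-12, so it is least; from there rod-12 < rod-16; rod-16 < rod-8; rod-8 < rod-5; rod-5 < rod-10; rod-10 < rod-4; rod-4 < rod-15; rod-15 < rod-2; rod-2 < rod-9; rod-9 < rod-6; rod-6 < rod-7; rod-7 < rod-1, each given directly.

rod-12 < rod-16 < rod-8 < rod-5 < rod-10 < rod-4 < rod-15 < rod-2 < rod-9 < rod-6 < rod-7 < rod-1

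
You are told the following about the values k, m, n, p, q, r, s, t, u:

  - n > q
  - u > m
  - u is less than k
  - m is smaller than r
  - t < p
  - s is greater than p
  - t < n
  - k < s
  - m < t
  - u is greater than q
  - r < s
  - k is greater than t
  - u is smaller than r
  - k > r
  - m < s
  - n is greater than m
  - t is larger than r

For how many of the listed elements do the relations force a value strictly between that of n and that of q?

3

Chaining upward from q reaches: u, r, t, k, p, s.
Chaining downward from n reaches: m, u, r, t.
Strictly between q and n are those in both lists: u, r, t — 3 elements.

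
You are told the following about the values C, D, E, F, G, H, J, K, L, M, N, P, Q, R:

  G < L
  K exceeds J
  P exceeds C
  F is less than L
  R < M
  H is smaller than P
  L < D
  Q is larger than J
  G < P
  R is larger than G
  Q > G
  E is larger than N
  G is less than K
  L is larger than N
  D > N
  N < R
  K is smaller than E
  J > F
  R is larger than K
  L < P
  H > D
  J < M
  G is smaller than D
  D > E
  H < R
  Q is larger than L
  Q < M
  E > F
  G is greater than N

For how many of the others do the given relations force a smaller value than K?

4

Directly below K: J, G.
One step further: F, N (4 so far).
Nothing else is reachable below K; 4 in all.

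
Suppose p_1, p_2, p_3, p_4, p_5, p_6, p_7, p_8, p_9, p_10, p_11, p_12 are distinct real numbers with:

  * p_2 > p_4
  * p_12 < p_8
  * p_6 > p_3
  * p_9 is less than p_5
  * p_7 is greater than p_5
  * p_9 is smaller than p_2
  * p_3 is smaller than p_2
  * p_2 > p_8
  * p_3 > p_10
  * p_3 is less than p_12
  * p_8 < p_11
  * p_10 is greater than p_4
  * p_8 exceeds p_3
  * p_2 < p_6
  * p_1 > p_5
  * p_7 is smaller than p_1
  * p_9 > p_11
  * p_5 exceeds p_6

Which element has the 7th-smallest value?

The consecutive relations fix a unique order: p_4 < p_10 < p_3 < p_12 < p_8 < p_11 < p_9 < p_2 < p_6 < p_5 < p_7 < p_1.
The 7th smallest is p_9.

p_9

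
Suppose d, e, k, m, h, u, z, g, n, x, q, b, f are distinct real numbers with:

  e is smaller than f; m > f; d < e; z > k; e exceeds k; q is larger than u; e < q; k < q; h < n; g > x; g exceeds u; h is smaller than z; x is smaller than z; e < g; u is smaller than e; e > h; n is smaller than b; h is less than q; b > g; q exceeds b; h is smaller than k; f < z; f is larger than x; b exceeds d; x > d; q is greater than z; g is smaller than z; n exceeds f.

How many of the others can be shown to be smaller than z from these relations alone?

The elements the relations force below z are h, d, u, x, k, e, f, g — no chain reaches any other.
That is 8.

8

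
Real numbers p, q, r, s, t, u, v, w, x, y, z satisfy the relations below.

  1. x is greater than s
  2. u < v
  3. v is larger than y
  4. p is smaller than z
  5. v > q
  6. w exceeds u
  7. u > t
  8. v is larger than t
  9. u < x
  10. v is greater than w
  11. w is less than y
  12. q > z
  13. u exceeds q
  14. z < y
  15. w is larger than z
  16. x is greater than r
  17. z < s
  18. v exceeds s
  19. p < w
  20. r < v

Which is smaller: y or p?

p

The relevant relations are p < z; z < q; q < u; u < w; w < y.
Chaining these gives p < z < q < u < w < y.
So p < y; p is the smaller of the two.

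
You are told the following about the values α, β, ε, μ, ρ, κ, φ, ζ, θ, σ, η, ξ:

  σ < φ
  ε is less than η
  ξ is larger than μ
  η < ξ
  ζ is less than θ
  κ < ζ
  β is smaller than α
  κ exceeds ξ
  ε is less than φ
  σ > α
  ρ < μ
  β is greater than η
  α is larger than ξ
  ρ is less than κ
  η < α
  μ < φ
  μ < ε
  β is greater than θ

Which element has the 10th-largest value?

ε

Chaining the given pairs: ρ < μ < ε < η < ξ < κ < ζ < θ < β < α < σ < φ.
Counting 10 from the largest end gives ε.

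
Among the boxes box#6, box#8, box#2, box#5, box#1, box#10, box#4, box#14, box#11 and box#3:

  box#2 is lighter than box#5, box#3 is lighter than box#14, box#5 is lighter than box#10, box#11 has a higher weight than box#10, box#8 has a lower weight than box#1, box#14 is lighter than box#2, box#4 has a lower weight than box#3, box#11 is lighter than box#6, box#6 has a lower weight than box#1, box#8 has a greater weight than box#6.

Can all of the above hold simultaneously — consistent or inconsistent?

consistent

The single ordering box#4 < box#3 < box#14 < box#2 < box#5 < box#10 < box#11 < box#6 < box#8 < box#1 satisfies every listed relation, so no contradiction arises.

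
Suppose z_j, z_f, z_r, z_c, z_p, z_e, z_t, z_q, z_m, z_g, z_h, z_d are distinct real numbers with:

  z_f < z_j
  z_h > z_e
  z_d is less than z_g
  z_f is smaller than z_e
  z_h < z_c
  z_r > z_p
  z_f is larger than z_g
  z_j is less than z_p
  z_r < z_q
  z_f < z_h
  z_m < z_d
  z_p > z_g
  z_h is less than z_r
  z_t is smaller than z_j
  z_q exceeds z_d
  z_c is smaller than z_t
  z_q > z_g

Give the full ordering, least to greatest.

z_m < z_d < z_g < z_f < z_e < z_h < z_c < z_t < z_j < z_p < z_r < z_q

Nothing is placed below z_m, so it is least; from there z_m < z_d; z_d < z_g; z_g < z_f; z_f < z_e; z_e < z_h; z_h < z_c; z_c < z_t; z_t < z_j; z_j < z_p; z_p < z_r; z_r < z_q, each given directly.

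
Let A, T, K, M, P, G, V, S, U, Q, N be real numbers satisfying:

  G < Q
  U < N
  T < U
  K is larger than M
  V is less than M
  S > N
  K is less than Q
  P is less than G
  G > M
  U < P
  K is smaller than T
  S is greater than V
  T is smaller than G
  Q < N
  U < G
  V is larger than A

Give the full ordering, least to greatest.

Nothing is placed below A, so it is least; from there A < V; V < M; M < K; K < T; T < U; U < P; P < G; G < Q; Q < N; N < S, each given directly.

A < V < M < K < T < U < P < G < Q < N < S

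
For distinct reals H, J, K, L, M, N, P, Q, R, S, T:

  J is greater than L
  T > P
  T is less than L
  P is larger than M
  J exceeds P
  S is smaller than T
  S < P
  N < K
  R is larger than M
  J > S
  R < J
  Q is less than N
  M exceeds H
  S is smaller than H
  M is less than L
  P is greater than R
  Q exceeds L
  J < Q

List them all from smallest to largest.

S < H < M < R < P < T < L < J < Q < N < K

Each adjacent pair is fixed by a given relation: S < H; H < M; M < R; R < P; P < T; T < L; L < J; J < Q; Q < N; N < K. Chaining them end to end gives the full order.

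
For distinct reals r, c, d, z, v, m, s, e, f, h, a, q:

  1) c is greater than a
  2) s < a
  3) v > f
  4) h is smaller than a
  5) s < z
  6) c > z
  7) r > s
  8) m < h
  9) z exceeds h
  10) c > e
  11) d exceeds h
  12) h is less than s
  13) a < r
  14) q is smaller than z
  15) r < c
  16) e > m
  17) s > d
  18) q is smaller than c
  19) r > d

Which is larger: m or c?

c

m < h and h < s give m < s.
With s < a: m < h < s < a.
Then a < r extends the chain to r.
With r < c: m < h < s < a < r < c.
So m < c; c is the larger of the two.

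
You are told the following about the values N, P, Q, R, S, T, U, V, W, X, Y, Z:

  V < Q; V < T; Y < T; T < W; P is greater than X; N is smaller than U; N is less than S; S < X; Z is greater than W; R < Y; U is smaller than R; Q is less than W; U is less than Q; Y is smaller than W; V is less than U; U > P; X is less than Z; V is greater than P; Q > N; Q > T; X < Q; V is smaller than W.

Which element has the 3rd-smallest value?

X

The consecutive relations fix a unique order: N < S < X < P < V < U < R < Y < T < Q < W < Z.
The 3rd smallest is X.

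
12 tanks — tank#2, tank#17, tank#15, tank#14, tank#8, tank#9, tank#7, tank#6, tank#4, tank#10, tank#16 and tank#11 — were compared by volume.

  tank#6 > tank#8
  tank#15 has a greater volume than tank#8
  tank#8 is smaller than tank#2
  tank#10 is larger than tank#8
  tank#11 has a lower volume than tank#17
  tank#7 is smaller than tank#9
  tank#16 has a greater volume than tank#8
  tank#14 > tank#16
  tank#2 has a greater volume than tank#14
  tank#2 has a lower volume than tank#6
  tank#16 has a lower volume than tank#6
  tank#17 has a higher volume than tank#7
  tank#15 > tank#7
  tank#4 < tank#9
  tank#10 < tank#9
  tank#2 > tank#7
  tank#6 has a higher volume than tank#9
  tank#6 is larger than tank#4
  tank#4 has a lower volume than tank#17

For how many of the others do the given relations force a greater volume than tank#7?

5

From tank#7 the given relations immediately reach tank#15, tank#2, tank#9, tank#17.
From those, tank#6 — 5 in total.
No other element is forced above tank#7 by the given relations, so the count is 5.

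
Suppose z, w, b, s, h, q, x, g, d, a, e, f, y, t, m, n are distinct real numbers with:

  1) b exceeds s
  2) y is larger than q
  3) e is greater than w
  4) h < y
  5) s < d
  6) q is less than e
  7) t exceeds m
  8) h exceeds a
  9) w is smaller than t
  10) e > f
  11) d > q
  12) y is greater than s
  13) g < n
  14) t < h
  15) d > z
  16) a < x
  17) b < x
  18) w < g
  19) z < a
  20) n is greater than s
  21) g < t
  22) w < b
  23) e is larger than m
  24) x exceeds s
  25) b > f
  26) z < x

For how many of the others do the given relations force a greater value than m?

4

The elements the relations force above m are t, e, h, y — no chain reaches any other.
That is 4.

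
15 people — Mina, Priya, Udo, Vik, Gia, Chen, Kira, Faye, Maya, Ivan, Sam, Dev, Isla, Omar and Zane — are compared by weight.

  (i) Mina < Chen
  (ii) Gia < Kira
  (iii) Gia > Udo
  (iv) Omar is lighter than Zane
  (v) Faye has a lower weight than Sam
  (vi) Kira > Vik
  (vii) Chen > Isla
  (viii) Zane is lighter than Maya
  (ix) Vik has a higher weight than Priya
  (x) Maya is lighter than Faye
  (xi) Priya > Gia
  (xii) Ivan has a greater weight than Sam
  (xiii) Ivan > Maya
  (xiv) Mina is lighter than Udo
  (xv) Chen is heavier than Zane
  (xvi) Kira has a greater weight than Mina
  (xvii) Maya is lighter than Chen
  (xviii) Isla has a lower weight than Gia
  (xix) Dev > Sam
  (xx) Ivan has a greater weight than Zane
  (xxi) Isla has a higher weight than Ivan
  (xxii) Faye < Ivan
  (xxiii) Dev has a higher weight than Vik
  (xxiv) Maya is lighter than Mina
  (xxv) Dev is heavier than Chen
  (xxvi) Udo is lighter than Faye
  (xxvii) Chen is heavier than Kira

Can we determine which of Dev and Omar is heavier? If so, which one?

Link the given pairs in sequence: Omar < Zane; Zane < Maya; Maya < Mina; Mina < Udo; Udo < Faye; Faye < Sam; Sam < Ivan; Ivan < Isla; Isla < Gia; Gia < Priya; Priya < Vik; Vik < Kira; Kira < Chen; Chen < Dev.
Chaining these gives Omar < Zane < Maya < Mina < Udo < Faye < Sam < Ivan < Isla < Gia < Priya < Vik < Kira < Chen < Dev.
So Dev is heavier.

Dev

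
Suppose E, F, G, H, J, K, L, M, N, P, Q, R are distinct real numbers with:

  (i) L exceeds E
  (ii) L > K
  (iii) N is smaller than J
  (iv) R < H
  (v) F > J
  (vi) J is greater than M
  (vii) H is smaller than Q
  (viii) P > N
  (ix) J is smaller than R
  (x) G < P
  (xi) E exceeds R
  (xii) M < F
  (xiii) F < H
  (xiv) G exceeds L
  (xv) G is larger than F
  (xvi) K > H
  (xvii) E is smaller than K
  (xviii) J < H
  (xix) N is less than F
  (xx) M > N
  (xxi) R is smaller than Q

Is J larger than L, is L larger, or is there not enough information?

Link the given pairs in sequence: J < F; F < H; H < K; K < L.
Together: J < F < H < K < L.
So L is larger.

L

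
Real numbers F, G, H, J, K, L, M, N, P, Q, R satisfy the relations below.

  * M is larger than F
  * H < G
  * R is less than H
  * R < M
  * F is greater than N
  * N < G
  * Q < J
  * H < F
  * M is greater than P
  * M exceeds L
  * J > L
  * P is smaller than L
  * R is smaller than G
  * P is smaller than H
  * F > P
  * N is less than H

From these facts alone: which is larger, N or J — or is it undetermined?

Following every chain through N: above N we get H, F, M, G.
J is not reached, and no chain runs the other way from J to N.
So the given relations leave the order of N and J undetermined.

undetermined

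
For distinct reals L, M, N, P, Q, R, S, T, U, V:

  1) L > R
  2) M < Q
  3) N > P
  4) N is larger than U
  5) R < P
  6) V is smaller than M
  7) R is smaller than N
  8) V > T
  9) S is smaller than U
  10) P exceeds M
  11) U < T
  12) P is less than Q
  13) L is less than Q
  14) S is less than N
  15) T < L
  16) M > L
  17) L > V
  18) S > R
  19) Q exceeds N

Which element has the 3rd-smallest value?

Chaining the given pairs: R < S < U < T < V < L < M < P < N < Q.
The 3rd smallest is U.

U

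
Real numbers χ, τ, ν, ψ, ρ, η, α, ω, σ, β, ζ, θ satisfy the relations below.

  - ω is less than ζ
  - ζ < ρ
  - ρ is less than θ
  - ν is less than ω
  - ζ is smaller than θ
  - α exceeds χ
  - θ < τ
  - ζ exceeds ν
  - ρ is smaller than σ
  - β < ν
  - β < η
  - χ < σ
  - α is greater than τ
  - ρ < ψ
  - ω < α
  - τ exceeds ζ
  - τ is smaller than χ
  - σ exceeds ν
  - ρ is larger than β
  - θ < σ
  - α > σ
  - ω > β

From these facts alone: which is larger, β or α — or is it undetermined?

α

Following the relations from β: β < ν < ω < ζ < ρ < θ < τ < χ < σ < α.
So α is larger.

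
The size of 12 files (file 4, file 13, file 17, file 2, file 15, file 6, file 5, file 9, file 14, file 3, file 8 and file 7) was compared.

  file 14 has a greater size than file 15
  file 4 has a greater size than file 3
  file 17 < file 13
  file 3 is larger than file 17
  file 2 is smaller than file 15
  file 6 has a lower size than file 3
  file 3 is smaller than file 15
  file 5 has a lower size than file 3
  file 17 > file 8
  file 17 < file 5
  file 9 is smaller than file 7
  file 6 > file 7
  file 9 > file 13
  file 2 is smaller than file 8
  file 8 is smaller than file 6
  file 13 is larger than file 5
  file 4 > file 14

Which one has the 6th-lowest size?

file 9

Piecing the relations together gives one ordering: file 2 < file 8 < file 17 < file 5 < file 13 < file 9 < file 7 < file 6 < file 3 < file 15 < file 14 < file 4.
The 6th smallest is file 9.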